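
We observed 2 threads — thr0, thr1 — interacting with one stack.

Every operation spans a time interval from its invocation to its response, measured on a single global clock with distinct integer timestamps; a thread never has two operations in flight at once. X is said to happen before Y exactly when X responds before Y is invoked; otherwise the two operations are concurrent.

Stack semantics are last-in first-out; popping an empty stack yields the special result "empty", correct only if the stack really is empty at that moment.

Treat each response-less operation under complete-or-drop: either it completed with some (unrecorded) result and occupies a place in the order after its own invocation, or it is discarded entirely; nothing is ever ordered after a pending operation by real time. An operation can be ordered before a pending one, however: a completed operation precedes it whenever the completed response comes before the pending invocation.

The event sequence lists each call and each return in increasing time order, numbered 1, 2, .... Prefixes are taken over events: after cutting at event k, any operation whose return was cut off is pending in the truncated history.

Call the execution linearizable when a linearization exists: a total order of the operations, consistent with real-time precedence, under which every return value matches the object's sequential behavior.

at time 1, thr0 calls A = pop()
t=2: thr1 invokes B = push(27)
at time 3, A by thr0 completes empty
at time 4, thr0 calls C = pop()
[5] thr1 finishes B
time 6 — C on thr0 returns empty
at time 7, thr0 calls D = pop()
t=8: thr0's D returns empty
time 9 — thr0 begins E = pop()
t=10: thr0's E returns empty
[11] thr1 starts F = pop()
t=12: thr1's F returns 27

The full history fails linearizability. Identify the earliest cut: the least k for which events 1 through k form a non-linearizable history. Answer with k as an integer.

8

events 1..7 are linearizable; a witness order is A, C, B:
1. A pop() → empty, leaving stack <>
2. C pop() → empty, leaving stack <>
3. B push(27), leaving stack <27>
at event 8 (D's time-8 response) nothing linearizes any more
one such order, A, B, C, D, breaks at step 3 where C pop() → empty is illegal
one such order, A, C, B, D, breaks at step 4 where D pop() → empty is illegal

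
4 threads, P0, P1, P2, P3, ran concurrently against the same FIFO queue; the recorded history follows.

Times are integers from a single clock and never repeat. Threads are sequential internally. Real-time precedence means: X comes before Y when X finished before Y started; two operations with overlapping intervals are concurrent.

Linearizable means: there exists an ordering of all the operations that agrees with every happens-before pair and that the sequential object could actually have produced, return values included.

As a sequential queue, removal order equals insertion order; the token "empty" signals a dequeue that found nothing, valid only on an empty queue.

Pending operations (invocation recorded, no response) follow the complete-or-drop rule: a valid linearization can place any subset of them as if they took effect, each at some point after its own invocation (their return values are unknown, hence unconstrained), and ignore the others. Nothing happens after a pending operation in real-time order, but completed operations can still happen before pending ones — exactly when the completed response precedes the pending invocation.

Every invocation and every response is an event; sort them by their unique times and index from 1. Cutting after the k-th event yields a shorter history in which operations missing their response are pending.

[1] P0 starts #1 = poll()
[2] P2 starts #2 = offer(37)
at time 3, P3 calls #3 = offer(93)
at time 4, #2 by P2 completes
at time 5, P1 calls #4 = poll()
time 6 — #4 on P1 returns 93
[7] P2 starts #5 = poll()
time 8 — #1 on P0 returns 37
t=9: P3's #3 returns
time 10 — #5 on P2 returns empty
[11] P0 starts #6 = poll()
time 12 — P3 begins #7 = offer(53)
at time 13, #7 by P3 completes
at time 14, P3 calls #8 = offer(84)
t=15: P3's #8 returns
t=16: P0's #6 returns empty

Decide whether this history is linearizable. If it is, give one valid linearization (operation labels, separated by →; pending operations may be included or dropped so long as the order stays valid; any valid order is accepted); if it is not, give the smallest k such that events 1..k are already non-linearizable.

linearizable — witness: #2 → #1 → #3 → #4 → #5 → #6 → #7 → #8

after step 1 (#2 offer(37)): queue <37>
after step 2 (#1 poll() → 37): queue <>
after step 3 (#3 offer(93)): queue <93>
after step 4 (#4 poll() → 93): queue <>
after step 5 (#5 poll() → empty): queue <>
after step 6 (#6 poll() → empty): queue <>
after step 7 (#7 offer(53)): queue <53>
after step 8 (#8 offer(84)): queue <53,84>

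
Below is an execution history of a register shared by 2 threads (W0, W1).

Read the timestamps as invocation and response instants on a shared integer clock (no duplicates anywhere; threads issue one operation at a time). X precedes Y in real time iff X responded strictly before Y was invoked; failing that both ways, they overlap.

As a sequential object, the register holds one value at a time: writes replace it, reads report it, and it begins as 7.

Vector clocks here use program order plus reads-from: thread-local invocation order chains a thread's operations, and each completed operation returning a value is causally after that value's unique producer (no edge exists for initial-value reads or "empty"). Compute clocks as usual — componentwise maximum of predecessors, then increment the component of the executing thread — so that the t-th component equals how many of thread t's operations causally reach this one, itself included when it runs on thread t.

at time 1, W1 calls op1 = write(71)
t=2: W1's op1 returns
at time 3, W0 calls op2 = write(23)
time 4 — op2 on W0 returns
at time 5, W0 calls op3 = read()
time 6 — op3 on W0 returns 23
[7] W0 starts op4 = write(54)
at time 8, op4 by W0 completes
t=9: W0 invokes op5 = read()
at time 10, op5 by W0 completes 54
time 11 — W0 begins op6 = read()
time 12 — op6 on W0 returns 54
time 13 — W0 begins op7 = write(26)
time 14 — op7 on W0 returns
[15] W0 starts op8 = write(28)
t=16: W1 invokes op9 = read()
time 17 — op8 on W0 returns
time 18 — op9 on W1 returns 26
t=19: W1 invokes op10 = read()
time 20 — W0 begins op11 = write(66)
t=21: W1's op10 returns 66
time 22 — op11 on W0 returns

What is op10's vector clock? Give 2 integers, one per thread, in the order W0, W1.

root op op1, invoked 1: fresh clock plus W1's own tick → (0, 1)
root op op2, invoked 3: fresh clock plus W0's own tick → (1, 0)
invoked at 5, op3 merges VC(op2)=(1, 0) and bumps W0's slot → (2, 0)
invoked at 7, op4 merges VC(op3)=(2, 0) and bumps W0's slot → (3, 0)
invoked at 9, op5 merges VC(op4)=(3, 0) and bumps W0's slot → (4, 0)
invoked at 11, op6 merges VC(op4)=(3, 0), VC(op5)=(4, 0) and bumps W0's slot → (5, 0)
invoked at 13, op7 merges VC(op6)=(5, 0) and bumps W0's slot → (6, 0)
invoked at 15, op8 merges VC(op7)=(6, 0) and bumps W0's slot → (7, 0)
invoked at 16, op9 merges VC(op1)=(0, 1), VC(op7)=(6, 0) and bumps W1's slot → (6, 2)
invoked at 20, op11 merges VC(op8)=(7, 0) and bumps W0's slot → (8, 0)
invoked at 19, op10 merges VC(op9)=(6, 2), VC(op11)=(8, 0) and bumps W1's slot → (8, 3)
target: VC(op10) = (8, 3)

(8, 3)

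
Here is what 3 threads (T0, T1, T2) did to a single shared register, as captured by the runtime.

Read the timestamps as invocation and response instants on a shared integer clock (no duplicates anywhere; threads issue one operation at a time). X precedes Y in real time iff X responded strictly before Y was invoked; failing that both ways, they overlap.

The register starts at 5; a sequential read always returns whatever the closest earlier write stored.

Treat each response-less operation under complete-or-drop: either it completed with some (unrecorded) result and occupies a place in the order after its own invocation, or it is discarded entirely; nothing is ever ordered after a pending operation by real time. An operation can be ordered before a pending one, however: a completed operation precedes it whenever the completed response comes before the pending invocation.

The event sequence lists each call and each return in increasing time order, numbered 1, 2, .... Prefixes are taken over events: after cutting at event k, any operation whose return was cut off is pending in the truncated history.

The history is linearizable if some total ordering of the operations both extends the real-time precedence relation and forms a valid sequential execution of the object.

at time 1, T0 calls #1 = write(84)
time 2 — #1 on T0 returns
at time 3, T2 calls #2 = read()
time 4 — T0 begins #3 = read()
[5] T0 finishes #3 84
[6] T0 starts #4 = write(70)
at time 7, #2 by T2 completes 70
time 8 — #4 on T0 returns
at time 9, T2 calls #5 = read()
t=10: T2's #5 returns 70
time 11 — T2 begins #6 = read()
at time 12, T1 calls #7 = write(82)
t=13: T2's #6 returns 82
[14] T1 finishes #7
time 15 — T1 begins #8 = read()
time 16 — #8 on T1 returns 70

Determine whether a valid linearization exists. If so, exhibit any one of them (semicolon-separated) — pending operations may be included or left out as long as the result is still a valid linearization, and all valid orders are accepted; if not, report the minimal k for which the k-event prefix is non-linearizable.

not linearizable — minimal violating prefix: 16 events

already the first 16 events (up to #8's response at time 16) admit no linearization; the first 15 still do
checked exhaustively: 6 real-time-consistent orders of 8 completed operations, zero legal register replays
take #1, #2, #3, #4, #5, #6, #7, #8: step 2 already fails, because #2 read() → 70 cannot occur there
take #1, #2, #3, #4, #5, #7, #6, #8: step 2 already fails, because #2 read() → 70 cannot occur there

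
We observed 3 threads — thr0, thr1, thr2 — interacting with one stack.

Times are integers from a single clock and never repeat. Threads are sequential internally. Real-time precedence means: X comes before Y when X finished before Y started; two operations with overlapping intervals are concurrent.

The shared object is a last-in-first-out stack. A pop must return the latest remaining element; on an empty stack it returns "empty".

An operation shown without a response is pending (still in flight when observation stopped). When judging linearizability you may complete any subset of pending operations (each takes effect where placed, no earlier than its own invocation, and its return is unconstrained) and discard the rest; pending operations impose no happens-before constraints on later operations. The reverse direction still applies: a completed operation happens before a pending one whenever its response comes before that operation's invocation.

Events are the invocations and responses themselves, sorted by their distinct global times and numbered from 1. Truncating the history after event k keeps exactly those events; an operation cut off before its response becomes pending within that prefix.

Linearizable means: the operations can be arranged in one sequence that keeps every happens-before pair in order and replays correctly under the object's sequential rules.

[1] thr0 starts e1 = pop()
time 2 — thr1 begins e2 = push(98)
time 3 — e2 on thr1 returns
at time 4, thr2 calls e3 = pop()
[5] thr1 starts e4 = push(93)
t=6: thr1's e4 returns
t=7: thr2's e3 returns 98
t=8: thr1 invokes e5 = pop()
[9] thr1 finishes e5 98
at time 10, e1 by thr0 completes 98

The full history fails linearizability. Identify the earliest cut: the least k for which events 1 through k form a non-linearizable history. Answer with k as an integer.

events 1..8 are linearizable, e.g. via e1, e2, e3, e4:
step 1: e1 pop() (pending, included) — stack <>
step 2: e2 push(98) — stack <98>
step 3: e3 pop() → 98 — stack <>
step 4: e4 push(93) — stack <93>
once event 9 joins (e5's response, time 9), exhaustive search finds no witness
no escape via the 1 pending operation (e1): every completion choice fails
take e2, e3, e4, e5 (pending dropped): step 4 already fails, because e5 pop() → 98 cannot occur there
take e2, e4, e3, e5 (pending dropped): step 3 already fails, because e3 pop() → 98 cannot occur there

9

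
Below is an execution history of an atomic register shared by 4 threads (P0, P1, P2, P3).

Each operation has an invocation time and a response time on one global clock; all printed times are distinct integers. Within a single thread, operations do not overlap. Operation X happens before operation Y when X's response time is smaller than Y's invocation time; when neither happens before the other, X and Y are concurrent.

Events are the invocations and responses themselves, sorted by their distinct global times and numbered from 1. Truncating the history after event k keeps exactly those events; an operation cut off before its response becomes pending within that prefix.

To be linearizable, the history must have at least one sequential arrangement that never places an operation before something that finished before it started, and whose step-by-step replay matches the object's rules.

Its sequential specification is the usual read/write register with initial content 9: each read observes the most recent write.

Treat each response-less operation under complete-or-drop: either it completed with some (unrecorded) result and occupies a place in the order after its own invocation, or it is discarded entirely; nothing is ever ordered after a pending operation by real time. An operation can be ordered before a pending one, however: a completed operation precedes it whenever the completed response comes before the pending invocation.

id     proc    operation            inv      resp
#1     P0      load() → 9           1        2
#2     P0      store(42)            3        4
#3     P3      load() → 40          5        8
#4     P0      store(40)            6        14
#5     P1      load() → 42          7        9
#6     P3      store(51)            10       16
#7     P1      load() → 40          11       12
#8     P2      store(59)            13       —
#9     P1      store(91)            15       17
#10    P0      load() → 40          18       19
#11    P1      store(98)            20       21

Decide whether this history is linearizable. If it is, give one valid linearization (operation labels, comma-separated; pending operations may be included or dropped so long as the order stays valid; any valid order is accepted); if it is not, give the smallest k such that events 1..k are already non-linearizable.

cut after 18 events: linearizable; cut after 19 events (#10 responds, time 19): not linearizable
9 completed operations, 28 real-time-consistent orders — every atomic register replay fails
no completion choice of the 1 pending operation (#8) rescues it — every subset was tried
sample order #1, #2, #3, #4, #5, #6, #7, #9, #10 (pending dropped) stalls at step 3 — #3 load() → 40 has no legal effect
sample order #1, #2, #3, #4, #5, #7, #6, #9, #10 (pending dropped) stalls at step 3 — #3 load() → 40 has no legal effect

not linearizable — minimal violating prefix: 19 events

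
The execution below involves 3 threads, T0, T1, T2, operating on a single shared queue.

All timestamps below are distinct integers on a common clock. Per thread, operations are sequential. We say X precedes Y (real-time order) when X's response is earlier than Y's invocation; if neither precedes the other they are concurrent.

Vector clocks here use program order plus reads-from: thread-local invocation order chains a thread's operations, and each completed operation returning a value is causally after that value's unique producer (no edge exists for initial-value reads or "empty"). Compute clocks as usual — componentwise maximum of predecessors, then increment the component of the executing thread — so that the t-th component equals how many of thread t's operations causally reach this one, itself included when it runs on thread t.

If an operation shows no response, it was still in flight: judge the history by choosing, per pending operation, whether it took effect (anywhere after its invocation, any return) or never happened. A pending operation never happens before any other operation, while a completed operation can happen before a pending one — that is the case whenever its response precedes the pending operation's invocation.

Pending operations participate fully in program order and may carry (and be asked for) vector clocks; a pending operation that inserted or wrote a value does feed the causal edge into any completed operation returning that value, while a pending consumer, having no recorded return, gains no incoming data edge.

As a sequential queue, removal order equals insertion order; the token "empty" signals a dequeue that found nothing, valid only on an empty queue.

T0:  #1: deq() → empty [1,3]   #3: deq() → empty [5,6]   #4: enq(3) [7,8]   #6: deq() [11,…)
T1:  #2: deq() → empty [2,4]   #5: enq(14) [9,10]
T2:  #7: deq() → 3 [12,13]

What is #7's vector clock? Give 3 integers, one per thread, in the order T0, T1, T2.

#2 (invocation 2): nothing precedes it; T1's component alone gives (0, 1, 0)
#1 (invocation 1): nothing precedes it; T0's component alone gives (1, 0, 0)
merge at #5 (invoked 9): VC(#2)=(0, 1, 0), own-thread bump on T1 → (0, 2, 0)
merge at #3 (invoked 5): VC(#1)=(1, 0, 0), own-thread bump on T0 → (2, 0, 0)
merge at #4 (invoked 7): VC(#3)=(2, 0, 0), own-thread bump on T0 → (3, 0, 0)
merge at #7 (invoked 12): VC(#4)=(3, 0, 0), own-thread bump on T2 → (3, 0, 1)
merge at #6 (invoked 11): VC(#4)=(3, 0, 0), own-thread bump on T0 → (4, 0, 0)
target: VC(#7) = (3, 0, 1)

(3, 0, 1)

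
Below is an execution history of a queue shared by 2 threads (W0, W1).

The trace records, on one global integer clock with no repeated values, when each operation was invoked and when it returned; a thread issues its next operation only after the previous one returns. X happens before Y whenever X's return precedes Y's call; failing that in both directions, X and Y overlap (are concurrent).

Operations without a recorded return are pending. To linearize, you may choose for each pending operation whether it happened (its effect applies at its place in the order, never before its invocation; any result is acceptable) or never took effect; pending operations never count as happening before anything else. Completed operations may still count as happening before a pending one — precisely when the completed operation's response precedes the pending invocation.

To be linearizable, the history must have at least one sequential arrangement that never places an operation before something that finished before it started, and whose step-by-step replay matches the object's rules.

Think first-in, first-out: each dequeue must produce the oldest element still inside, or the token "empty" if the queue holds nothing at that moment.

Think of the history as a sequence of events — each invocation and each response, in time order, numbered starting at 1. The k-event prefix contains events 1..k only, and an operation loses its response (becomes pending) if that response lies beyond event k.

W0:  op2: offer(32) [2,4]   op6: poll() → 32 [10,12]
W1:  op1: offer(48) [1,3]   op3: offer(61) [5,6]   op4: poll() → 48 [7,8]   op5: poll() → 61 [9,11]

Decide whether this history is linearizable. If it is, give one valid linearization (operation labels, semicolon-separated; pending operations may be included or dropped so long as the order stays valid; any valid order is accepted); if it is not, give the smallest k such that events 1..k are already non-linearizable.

linearizable — witness: op1; op2; op3; op4; op6; op5

step 1: op1 offer(48) — queue <48>
step 2: op2 offer(32) — queue <48,32>
step 3: op3 offer(61) — queue <48,32,61>
step 4: op4 poll() → 48 — queue <32,61>
step 5: op6 poll() → 32 — queue <61>
step 6: op5 poll() → 61 — queue <>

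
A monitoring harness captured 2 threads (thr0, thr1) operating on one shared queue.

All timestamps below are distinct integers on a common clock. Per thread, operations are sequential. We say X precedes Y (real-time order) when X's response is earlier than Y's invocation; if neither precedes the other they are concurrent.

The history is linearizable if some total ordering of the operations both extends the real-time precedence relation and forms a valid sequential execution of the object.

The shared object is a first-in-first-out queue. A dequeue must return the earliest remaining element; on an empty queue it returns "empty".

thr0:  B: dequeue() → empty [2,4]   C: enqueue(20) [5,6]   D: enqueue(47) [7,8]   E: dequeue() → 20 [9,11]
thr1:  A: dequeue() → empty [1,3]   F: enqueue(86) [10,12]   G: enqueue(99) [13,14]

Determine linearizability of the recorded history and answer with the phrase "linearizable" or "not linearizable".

linearizable

a witness: A, B, C, D, E, F, G
step 1: A dequeue() → empty — queue <>
step 2: B dequeue() → empty — queue <>
step 3: C enqueue(20) — queue <20>
step 4: D enqueue(47) — queue <20,47>
step 5: E dequeue() → 20 — queue <47>
step 6: F enqueue(86) — queue <47,86>
step 7: G enqueue(99) — queue <47,86,99>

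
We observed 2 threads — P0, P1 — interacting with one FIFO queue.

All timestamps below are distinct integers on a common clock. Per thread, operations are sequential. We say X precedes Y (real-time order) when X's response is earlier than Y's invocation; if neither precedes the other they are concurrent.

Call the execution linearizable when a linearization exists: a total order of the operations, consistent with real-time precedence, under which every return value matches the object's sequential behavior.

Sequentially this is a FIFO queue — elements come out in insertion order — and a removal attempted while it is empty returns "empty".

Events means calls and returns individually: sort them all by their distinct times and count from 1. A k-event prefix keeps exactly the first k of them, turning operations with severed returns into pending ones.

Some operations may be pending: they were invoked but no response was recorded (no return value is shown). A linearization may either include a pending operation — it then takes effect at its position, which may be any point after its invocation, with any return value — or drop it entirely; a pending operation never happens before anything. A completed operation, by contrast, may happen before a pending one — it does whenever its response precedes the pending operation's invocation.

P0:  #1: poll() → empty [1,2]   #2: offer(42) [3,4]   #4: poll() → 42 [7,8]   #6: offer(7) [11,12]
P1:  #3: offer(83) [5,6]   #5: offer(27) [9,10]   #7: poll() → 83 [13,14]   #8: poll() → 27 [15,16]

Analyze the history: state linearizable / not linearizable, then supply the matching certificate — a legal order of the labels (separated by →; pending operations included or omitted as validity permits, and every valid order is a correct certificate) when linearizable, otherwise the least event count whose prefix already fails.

1. #1 poll() → empty, leaving queue <>
2. #2 offer(42), leaving queue <42>
3. #3 offer(83), leaving queue <42,83>
4. #4 poll() → 42, leaving queue <83>
5. #5 offer(27), leaving queue <83,27>
6. #6 offer(7), leaving queue <83,27,7>
7. #7 poll() → 83, leaving queue <27,7>
8. #8 poll() → 27, leaving queue <7>

linearizable — witness: #1 → #2 → #3 → #4 → #5 → #6 → #7 → #8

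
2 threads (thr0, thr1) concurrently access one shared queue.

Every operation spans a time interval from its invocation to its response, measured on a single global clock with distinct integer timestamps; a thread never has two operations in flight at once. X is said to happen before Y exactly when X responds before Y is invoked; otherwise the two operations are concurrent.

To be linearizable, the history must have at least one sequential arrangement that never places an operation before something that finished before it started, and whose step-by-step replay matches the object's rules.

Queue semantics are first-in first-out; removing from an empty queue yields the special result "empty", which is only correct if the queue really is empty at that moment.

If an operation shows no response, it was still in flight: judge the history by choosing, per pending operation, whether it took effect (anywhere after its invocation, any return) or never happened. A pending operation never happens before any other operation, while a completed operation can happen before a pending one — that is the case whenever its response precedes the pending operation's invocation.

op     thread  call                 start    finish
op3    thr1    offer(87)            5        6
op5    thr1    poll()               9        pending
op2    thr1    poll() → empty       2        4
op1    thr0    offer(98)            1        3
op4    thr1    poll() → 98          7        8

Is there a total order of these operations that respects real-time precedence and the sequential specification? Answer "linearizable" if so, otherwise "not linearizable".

one valid linearization: op2, op1, op3, op4
step 1: op2 poll() → empty — queue <>
step 2: op1 offer(98) — queue <98>
step 3: op3 offer(87) — queue <98,87>
step 4: op4 poll() → 98 — queue <87>

linearizable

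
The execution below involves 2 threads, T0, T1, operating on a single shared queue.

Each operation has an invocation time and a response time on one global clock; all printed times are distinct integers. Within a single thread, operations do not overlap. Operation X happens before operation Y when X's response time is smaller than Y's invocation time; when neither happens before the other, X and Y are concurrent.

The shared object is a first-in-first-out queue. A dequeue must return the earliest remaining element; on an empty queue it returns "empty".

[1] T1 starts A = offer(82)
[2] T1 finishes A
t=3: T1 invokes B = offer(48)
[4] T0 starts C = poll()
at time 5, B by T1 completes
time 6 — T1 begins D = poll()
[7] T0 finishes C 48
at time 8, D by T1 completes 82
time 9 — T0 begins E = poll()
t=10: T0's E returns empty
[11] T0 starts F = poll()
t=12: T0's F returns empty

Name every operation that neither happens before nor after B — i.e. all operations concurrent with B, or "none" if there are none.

B spans [3,5]: anything still running between times 3 and 5 counts as concurrent
A [1,2]: before
C [4,7]: concurrent
D [6,8]: after
E [9,10]: after
F [11,12]: after

C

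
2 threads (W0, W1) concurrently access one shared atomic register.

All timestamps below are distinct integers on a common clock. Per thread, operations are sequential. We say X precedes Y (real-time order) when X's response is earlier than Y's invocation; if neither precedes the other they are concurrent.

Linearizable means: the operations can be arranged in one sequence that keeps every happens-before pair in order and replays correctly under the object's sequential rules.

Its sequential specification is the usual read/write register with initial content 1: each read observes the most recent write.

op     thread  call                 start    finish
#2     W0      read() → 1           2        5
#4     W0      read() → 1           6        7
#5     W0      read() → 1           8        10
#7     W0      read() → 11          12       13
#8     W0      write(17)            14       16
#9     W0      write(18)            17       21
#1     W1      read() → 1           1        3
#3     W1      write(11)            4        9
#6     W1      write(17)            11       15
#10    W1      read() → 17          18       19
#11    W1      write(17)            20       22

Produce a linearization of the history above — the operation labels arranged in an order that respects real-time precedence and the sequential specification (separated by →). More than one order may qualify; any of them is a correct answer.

after step 1 (#1 read() → 1): value 1
after step 2 (#2 read() → 1): value 1
after step 3 (#4 read() → 1): value 1
after step 4 (#5 read() → 1): value 1
after step 5 (#3 write(11)): value 11
after step 6 (#7 read() → 11): value 11
after step 7 (#6 write(17)): value 17
after step 8 (#8 write(17)): value 17
after step 9 (#10 read() → 17): value 17
after step 10 (#9 write(18)): value 18
after step 11 (#11 write(17)): value 17

#1 → #2 → #4 → #5 → #3 → #7 → #6 → #8 → #10 → #9 → #11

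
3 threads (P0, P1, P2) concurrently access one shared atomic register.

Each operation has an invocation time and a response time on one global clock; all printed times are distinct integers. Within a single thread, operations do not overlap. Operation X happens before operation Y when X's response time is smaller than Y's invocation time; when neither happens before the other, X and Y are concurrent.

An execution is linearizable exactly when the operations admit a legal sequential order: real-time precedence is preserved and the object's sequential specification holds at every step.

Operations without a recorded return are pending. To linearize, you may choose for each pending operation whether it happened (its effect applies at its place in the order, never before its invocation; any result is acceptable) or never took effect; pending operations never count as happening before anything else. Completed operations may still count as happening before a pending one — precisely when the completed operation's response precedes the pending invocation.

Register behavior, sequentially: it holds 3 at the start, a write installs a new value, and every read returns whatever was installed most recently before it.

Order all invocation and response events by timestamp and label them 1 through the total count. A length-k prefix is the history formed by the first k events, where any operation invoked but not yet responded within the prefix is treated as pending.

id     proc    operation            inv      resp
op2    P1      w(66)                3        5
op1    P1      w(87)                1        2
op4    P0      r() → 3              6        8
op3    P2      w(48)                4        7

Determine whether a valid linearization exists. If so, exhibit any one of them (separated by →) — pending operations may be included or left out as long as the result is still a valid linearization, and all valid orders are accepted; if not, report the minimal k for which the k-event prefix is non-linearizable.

not linearizable — minimal violating prefix: 8 events

through event 7 a valid linearization exists; event 8 (op4 responding at time 8) ends that
checked exhaustively: 3 real-time-consistent orders of 4 completed operations, zero legal atomic register replays
sample order op1, op2, op3, op4 stalls at step 4 — op4 r() → 3 has no legal effect
sample order op1, op2, op4, op3 stalls at step 3 — op4 r() → 3 has no legal effect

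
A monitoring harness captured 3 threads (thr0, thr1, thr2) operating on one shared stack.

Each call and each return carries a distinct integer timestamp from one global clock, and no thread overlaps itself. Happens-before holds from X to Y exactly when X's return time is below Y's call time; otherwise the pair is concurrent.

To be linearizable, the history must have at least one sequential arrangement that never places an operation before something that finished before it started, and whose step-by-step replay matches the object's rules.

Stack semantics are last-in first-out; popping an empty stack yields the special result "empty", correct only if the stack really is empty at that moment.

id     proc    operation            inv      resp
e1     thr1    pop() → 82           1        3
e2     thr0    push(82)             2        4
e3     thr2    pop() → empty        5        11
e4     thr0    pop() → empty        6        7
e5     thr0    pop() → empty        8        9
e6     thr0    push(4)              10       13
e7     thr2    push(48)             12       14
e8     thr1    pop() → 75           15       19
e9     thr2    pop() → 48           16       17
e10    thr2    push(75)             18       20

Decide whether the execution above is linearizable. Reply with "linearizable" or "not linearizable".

witness order: e2, e1, e3, e4, e5, e6, e7, e9, e10, e8
after step 1 (e2 push(82)): stack <82>
after step 2 (e1 pop() → 82): stack <>
after step 3 (e3 pop() → empty): stack <>
after step 4 (e4 pop() → empty): stack <>
after step 5 (e5 pop() → empty): stack <>
after step 6 (e6 push(4)): stack <4>
after step 7 (e7 push(48)): stack <4,48>
after step 8 (e9 pop() → 48): stack <4>
after step 9 (e10 push(75)): stack <4,75>
after step 10 (e8 pop() → 75): stack <4>

linearizable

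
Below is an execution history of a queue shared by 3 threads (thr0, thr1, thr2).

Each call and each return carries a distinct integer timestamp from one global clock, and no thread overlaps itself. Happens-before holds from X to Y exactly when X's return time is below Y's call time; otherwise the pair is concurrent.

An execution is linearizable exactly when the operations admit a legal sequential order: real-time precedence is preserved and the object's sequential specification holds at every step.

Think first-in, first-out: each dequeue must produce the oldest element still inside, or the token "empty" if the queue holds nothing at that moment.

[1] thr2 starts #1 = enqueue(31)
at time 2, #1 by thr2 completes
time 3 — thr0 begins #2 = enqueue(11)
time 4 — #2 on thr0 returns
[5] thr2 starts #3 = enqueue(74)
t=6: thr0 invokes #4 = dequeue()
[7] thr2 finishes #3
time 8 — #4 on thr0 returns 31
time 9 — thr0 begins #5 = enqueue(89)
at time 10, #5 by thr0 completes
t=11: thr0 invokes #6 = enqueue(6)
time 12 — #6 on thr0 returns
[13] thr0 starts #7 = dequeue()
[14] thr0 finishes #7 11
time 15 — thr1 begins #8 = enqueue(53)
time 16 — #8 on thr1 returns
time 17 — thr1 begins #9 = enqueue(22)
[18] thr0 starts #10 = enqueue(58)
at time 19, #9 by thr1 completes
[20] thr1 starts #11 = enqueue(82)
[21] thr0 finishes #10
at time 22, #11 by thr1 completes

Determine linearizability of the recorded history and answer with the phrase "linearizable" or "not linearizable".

linearizable

a witness: #1, #2, #3, #4, #5, #6, #7, #8, #9, #10, #11
step 1: #1 enqueue(31) — queue <31>
step 2: #2 enqueue(11) — queue <31,11>
step 3: #3 enqueue(74) — queue <31,11,74>
step 4: #4 dequeue() → 31 — queue <11,74>
step 5: #5 enqueue(89) — queue <11,74,89>
step 6: #6 enqueue(6) — queue <11,74,89,6>
step 7: #7 dequeue() → 11 — queue <74,89,6>
step 8: #8 enqueue(53) — queue <74,89,6,53>
step 9: #9 enqueue(22) — queue <74,89,6,53,22>
step 10: #10 enqueue(58) — queue <74,89,6,53,22,58>
step 11: #11 enqueue(82) — queue <74,89,6,53,22,58,82>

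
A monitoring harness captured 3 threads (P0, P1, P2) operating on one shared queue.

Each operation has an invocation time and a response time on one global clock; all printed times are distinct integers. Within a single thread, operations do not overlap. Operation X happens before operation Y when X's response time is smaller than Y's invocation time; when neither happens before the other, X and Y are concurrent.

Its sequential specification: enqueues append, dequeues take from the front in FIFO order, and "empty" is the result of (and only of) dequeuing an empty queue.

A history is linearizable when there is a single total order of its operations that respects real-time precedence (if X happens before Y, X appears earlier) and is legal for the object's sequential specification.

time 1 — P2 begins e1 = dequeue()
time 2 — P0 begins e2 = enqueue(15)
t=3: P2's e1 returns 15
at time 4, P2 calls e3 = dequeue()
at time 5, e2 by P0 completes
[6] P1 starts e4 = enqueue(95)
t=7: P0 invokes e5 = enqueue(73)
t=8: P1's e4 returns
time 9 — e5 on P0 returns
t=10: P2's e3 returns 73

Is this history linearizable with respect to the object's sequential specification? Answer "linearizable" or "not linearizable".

linearizable

one valid linearization: e2, e1, e5, e3, e4
1. e2 enqueue(15), leaving queue <15>
2. e1 dequeue() → 15, leaving queue <>
3. e5 enqueue(73), leaving queue <73>
4. e3 dequeue() → 73, leaving queue <>
5. e4 enqueue(95), leaving queue <95>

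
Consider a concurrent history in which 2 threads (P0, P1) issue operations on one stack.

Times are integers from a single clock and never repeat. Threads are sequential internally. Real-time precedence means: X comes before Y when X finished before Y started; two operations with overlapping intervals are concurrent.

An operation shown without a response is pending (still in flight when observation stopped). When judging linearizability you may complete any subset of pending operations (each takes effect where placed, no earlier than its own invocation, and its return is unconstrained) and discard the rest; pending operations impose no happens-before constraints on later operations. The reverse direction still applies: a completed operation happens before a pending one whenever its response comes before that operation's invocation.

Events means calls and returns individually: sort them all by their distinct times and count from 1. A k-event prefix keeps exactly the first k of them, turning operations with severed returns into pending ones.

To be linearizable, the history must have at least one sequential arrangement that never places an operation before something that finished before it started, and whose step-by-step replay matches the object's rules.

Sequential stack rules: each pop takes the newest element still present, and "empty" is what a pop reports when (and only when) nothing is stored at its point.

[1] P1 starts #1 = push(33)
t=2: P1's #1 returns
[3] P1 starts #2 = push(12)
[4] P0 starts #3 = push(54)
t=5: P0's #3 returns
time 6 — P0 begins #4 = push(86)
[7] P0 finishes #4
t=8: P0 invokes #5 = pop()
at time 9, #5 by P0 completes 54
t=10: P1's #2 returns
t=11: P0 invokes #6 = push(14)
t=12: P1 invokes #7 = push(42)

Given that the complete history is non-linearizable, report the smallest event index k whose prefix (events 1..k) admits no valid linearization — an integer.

a valid linearization of events 1..8 exists, for instance #1, #2, #3, #4:
step 1: #1 push(33) — stack <33>
step 2: #2 push(12) (pending, included) — stack <33,12>
step 3: #3 push(54) — stack <33,12,54>
step 4: #4 push(86) — stack <33,12,54,86>
include event 9 — #5 responding at 9 — and every candidate order breaks
no completion choice of the 1 pending operation (#2) rescues it — every subset was tried
e.g. #1, #3, #4, #5 (pending dropped): illegal at step 4, since #5 pop() → 54 cannot apply there

9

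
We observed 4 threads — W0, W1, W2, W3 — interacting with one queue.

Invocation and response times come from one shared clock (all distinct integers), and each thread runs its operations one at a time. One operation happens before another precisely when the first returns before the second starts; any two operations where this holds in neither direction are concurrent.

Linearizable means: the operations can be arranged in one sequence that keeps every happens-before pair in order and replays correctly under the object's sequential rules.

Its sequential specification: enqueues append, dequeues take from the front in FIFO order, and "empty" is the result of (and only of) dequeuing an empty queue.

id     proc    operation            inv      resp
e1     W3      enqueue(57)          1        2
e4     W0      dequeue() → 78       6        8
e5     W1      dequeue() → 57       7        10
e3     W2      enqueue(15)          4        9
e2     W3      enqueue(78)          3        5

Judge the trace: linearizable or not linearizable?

a witness: e1, e2, e3, e5, e4
1. e1 enqueue(57), leaving queue <57>
2. e2 enqueue(78), leaving queue <57,78>
3. e3 enqueue(15), leaving queue <57,78,15>
4. e5 dequeue() → 57, leaving queue <78,15>
5. e4 dequeue() → 78, leaving queue <15>

linearizable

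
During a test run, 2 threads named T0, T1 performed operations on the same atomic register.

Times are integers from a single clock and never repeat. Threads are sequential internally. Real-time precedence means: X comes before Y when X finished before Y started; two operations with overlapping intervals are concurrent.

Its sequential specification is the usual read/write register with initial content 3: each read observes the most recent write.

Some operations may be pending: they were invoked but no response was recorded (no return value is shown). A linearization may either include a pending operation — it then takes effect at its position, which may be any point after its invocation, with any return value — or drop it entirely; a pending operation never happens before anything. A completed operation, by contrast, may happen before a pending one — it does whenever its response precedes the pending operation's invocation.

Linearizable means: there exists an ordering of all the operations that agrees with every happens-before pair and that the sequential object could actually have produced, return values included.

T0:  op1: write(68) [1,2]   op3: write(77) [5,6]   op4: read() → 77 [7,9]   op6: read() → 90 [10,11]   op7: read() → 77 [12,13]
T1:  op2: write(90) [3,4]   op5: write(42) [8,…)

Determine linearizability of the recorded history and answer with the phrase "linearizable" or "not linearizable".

not linearizable

the violation lands at event 11, op6's response at time 11: events 1..10 linearize, events 1..11 do not
the sole real-time-consistent order of 5 completed operations fails the atomic register replay
no escape via the 1 pending operation (op5): every completion choice fails
e.g. op1, op2, op3, op4, op6 (pending dropped): illegal at step 5, since op6 read() → 90 cannot apply there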